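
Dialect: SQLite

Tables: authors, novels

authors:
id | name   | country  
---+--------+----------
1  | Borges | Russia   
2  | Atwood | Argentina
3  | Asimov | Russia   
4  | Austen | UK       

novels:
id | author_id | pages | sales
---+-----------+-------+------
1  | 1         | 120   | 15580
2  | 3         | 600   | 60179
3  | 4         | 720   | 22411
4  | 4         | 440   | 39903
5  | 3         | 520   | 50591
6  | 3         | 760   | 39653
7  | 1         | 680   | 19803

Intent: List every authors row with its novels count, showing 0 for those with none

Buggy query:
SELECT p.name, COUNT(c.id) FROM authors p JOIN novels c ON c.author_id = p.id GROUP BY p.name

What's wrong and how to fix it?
Bug: An inner join excludes parents with zero children

Fix: Use LEFT JOIN so parents without children still appear (COUNT(c.id) gives 0)

Corrected query:
SELECT p.name, COUNT(c.id) FROM authors p LEFT JOIN novels c ON c.author_id = p.id GROUP BY p.name

Result:
name   | COUNT(c.id)
-------+------------
Asimov | 3          
Atwood | 0          
Austen | 2          
Borges | 2          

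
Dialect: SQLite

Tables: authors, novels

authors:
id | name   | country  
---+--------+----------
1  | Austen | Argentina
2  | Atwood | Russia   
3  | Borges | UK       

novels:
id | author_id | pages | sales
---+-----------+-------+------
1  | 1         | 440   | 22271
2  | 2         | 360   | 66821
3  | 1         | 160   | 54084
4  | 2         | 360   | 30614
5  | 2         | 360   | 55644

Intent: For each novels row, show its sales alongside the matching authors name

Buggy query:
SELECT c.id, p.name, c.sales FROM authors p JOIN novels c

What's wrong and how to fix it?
Bug: JOIN with no ON clause produces a cartesian product; every novels row pairs with every authors row

Fix: Add ON c.author_id = p.id to the JOIN

Corrected query:
SELECT c.id, p.name, c.sales FROM authors p JOIN novels c ON c.author_id = p.id

Result:
id | name   | sales
---+--------+------
1  | Austen | 22271
2  | Atwood | 66821
3  | Austen | 54084
4  | Atwood | 30614
5  | Atwood | 55644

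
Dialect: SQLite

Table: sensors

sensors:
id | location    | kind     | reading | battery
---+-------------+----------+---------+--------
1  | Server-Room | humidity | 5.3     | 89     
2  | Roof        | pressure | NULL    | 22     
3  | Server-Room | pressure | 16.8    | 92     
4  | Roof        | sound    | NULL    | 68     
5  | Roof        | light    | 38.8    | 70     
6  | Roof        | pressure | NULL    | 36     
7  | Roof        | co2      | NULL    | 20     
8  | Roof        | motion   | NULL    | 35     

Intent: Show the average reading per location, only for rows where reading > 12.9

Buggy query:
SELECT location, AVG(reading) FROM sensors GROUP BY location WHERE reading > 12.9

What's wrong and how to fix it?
Bug: WHERE cannot follow GROUP BY

Fix: Move the WHERE clause before GROUP BY

Corrected query:
SELECT location, AVG(reading) FROM sensors WHERE reading > 12.9 GROUP BY location

Result:
location    | AVG(reading)
------------+-------------
Roof        | 38.8        
Server-Room | 16.8        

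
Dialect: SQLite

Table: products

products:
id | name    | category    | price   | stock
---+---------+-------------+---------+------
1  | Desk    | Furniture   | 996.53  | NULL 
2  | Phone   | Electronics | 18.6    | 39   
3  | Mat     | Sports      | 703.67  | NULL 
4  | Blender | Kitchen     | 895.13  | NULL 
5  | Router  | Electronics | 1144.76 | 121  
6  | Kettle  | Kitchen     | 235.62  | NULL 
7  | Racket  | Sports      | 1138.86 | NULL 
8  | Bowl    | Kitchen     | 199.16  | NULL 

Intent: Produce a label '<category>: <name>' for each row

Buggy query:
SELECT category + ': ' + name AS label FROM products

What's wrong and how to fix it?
Bug: '+' is numeric addition; on text columns SQLite converts them to 0 instead of concatenating

Fix: Replace + with || to concatenate text

Corrected query:
SELECT category || ': ' || name AS label FROM products

Result:
label              
-------------------
Furniture: Desk    
Electronics: Phone 
Sports: Mat        
Kitchen: Blender   
Electronics: Router
Kitchen: Kettle    
Sports: Racket     
Kitchen: Bowl      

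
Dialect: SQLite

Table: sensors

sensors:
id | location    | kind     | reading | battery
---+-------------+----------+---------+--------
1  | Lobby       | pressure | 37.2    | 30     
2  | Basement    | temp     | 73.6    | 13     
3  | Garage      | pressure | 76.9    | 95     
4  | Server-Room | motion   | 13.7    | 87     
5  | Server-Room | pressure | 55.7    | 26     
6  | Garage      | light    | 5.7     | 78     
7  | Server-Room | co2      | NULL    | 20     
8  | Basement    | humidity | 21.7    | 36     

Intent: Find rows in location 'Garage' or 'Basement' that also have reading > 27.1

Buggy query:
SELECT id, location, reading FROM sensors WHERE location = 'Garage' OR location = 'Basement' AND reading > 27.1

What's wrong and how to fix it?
Bug: AND binds tighter than OR, so this parses as location = 'Garage' OR (location = 'Basement' AND reading > 27.1)

Fix: Add parentheses around the OR so the AND applies to both alternatives

Corrected query:
SELECT id, location, reading FROM sensors WHERE (location = 'Garage' OR location = 'Basement') AND reading > 27.1

Result:
id | location | reading
---+----------+--------
2  | Basement | 73.6   
3  | Garage   | 76.9   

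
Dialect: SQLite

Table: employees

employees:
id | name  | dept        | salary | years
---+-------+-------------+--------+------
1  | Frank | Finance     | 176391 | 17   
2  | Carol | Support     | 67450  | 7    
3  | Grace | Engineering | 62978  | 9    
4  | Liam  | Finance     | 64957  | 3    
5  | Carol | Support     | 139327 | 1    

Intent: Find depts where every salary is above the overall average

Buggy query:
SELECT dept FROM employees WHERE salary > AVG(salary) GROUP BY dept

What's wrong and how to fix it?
Bug: WHERE evaluates per row before aggregation, so AVG() is unavailable

Fix: Compute the overall average in a scalar subquery and compare each group's MIN against it in HAVING

Corrected query:
SELECT dept FROM employees GROUP BY dept HAVING MIN(salary) > (SELECT AVG(salary) FROM employees)

Result:
(no rows)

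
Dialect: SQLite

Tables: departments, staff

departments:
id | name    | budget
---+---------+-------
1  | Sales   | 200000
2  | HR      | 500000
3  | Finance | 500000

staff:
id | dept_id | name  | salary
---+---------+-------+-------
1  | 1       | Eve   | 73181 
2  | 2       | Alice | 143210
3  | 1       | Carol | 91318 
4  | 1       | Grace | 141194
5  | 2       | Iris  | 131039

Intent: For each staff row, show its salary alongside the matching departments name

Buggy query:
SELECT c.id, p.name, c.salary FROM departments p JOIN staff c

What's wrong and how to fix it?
Bug: JOIN with no ON clause produces a cartesian product; every staff row pairs with every departments row

Fix: Specify the join condition linking the foreign key to the parent id

Corrected query:
SELECT c.id, p.name, c.salary FROM departments p JOIN staff c ON c.dept_id = p.id

Result:
id | name  | salary
---+-------+-------
1  | Sales | 73181 
2  | HR    | 143210
3  | Sales | 91318 
4  | Sales | 141194
5  | HR    | 131039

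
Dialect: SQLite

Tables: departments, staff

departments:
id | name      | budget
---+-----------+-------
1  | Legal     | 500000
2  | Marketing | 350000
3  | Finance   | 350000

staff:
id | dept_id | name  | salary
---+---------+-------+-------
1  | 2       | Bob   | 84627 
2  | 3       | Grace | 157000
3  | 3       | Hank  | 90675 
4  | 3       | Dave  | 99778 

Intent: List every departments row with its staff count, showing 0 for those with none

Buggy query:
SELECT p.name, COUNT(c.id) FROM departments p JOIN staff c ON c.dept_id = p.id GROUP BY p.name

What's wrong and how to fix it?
Bug: An inner join excludes parents with zero children

Fix: Switch to LEFT JOIN to retain unmatched parent rows

Corrected query:
SELECT p.name, COUNT(c.id) FROM departments p LEFT JOIN staff c ON c.dept_id = p.id GROUP BY p.name

Result:
name      | COUNT(c.id)
----------+------------
Finance   | 3          
Legal     | 0          
Marketing | 1          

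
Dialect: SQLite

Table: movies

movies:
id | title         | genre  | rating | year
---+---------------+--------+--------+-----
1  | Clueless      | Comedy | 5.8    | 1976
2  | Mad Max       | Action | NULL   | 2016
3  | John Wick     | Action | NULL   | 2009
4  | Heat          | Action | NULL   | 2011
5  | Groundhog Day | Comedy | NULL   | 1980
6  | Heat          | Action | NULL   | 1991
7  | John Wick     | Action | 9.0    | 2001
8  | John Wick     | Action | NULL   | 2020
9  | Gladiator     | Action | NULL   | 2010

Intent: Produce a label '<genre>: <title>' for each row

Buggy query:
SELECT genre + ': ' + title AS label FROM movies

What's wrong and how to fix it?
Bug: '+' is numeric addition; on text columns SQLite converts them to 0 instead of concatenating

Fix: Replace + with || to concatenate text

Corrected query:
SELECT genre || ': ' || title AS label FROM movies

Result:
label                
---------------------
Comedy: Clueless     
Action: Mad Max      
Action: John Wick    
Action: Heat         
Comedy: Groundhog Day
Action: Heat         
Action: John Wick    
Action: John Wick    
Action: Gladiator    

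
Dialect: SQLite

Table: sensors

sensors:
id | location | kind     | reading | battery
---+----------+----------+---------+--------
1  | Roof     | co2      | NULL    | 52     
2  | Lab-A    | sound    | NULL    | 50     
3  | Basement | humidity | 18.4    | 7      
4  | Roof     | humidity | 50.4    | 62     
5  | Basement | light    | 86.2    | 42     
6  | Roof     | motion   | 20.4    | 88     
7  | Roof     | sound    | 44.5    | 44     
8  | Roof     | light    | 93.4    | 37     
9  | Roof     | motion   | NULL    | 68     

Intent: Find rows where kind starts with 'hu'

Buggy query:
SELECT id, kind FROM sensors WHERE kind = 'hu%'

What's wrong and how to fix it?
Bug: Wildcards only work with LIKE; '=' treats '%' as a literal character

Fix: Use LIKE for wildcard pattern matching

Corrected query:
SELECT id, kind FROM sensors WHERE kind LIKE 'hu%'

Result:
id | kind    
---+---------
3  | humidity
4  | humidity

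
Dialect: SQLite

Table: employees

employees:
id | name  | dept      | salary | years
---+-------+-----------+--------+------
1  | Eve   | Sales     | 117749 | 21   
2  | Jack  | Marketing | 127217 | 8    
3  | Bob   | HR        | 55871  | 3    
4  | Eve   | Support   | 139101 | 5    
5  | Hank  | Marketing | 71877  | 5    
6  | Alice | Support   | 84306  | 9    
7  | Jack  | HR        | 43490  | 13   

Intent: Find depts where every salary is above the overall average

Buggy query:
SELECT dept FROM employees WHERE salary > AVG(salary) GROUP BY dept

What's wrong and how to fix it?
Bug: WHERE evaluates per row before aggregation, so AVG() is unavailable

Fix: Compute the overall average in a scalar subquery and compare each group's MIN against it in HAVING

Corrected query:
SELECT dept FROM employees GROUP BY dept HAVING MIN(salary) > (SELECT AVG(salary) FROM employees)

Result:
dept 
-----
Sales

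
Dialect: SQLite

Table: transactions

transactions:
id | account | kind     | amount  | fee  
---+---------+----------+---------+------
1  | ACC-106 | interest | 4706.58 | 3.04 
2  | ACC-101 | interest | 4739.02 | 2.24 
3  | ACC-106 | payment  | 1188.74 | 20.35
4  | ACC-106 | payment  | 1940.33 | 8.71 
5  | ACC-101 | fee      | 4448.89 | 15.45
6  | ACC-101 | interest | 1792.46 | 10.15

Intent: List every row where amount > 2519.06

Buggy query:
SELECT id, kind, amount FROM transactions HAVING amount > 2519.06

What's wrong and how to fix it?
Bug: HAVING filters the output of aggregation, but this query has no GROUP BY and no aggregate functions, so SQLite rejects it (HAVING clause on a non-aggregate query); the condition here is per row

Fix: Replace HAVING with WHERE since the condition applies to individual rows

Corrected query:
SELECT id, kind, amount FROM transactions WHERE amount > 2519.06

Result:
id | kind     | amount 
---+----------+--------
1  | interest | 4706.58
2  | interest | 4739.02
5  | fee      | 4448.89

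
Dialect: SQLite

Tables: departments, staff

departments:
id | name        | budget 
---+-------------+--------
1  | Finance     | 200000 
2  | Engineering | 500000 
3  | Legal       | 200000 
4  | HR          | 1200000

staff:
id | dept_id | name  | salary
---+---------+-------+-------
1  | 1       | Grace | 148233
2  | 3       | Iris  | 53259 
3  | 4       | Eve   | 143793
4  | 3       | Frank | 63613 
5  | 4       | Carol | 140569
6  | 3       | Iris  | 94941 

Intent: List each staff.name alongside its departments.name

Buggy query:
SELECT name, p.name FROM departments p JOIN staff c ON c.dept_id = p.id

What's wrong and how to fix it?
Bug: 'name' exists in both joined tables, so the database can't tell which one is meant

Fix: Prefix ambiguous columns with the table alias

Corrected query:
SELECT c.name, p.name FROM departments p JOIN staff c ON c.dept_id = p.id

Result:
name  | name   
------+--------
Grace | Finance
Iris  | Legal  
Eve   | HR     
Frank | Legal  
Carol | HR     
Iris  | Legal  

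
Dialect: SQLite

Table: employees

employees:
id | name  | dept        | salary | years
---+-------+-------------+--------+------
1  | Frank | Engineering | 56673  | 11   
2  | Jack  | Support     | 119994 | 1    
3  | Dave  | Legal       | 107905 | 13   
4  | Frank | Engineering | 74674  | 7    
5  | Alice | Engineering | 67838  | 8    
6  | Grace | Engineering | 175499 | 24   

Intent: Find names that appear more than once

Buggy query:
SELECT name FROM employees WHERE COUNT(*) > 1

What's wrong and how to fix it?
Bug: WHERE can't reference COUNT(*); aggregates are computed after WHERE

Fix: GROUP BY name, then filter groups with HAVING COUNT(*) > 1

Corrected query:
SELECT name FROM employees GROUP BY name HAVING COUNT(*) > 1

Result:
name 
-----
Frank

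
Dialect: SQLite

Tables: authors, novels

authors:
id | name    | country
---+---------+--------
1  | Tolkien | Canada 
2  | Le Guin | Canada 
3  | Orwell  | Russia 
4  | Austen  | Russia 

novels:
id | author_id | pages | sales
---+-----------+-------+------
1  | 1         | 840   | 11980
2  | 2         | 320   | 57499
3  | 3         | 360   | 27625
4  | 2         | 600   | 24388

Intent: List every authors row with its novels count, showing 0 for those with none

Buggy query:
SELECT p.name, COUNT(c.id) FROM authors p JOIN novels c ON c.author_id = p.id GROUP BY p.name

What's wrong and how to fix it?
Bug: An inner join excludes parents with zero children

Fix: Use LEFT JOIN so parents without children still appear (COUNT(c.id) gives 0)

Corrected query:
SELECT p.name, COUNT(c.id) FROM authors p LEFT JOIN novels c ON c.author_id = p.id GROUP BY p.name

Result:
name    | COUNT(c.id)
--------+------------
Austen  | 0          
Le Guin | 2          
Orwell  | 1          
Tolkien | 1          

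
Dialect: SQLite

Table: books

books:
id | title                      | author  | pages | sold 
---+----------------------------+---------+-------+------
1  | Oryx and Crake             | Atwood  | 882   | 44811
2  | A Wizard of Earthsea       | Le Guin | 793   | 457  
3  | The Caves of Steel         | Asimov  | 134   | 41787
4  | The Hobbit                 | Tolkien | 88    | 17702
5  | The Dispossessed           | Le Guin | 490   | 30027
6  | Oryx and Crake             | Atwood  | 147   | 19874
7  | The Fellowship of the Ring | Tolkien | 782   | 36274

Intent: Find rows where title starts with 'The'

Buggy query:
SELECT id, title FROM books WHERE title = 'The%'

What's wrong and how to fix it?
Bug: Wildcards only work with LIKE; '=' treats '%' as a literal character

Fix: Use LIKE for wildcard pattern matching

Corrected query:
SELECT id, title FROM books WHERE title LIKE 'The%'

Result:
id | title                     
---+---------------------------
3  | The Caves of Steel        
4  | The Hobbit                
5  | The Dispossessed          
7  | The Fellowship of the Ring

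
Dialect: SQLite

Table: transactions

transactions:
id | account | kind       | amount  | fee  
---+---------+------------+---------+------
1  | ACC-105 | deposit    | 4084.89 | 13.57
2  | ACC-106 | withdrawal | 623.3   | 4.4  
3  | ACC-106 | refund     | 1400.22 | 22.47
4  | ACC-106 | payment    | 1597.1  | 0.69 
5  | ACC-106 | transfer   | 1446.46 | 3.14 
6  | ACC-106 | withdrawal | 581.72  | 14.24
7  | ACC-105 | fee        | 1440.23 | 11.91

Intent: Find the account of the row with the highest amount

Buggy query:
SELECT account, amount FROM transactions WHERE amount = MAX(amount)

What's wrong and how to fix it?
Bug: MAX(amount) is an aggregate and cannot be used directly in WHERE

Fix: Use a subquery: WHERE amount = (SELECT MAX(amount) FROM transactions)

Corrected query:
SELECT account, amount FROM transactions WHERE amount = (SELECT MAX(amount) FROM transactions)

Result:
account | amount 
--------+--------
ACC-105 | 4084.89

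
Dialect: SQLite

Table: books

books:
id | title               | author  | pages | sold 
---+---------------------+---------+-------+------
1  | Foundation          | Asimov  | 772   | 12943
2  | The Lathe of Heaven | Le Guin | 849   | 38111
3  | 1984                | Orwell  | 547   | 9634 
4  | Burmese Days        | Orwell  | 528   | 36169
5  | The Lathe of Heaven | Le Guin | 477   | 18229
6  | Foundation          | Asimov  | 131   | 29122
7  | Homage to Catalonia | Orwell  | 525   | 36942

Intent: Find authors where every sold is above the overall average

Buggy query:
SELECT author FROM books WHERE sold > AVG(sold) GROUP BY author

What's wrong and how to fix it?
Bug: WHERE evaluates per row before aggregation, so AVG() is unavailable

Fix: Compute the overall average in a scalar subquery and compare each group's MIN against it in HAVING

Corrected query:
SELECT author FROM books GROUP BY author HAVING MIN(sold) > (SELECT AVG(sold) FROM books)

Result:
(no rows)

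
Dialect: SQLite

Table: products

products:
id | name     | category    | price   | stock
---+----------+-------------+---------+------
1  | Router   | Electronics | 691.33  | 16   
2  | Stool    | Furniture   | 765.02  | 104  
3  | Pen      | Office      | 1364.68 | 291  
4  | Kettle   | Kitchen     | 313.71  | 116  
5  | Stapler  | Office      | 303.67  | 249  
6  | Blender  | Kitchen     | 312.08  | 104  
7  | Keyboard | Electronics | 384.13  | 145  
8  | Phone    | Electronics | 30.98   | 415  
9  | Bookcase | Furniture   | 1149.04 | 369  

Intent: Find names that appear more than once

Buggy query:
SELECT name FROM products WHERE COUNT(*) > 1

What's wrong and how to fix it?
Bug: WHERE can't reference COUNT(*); aggregates are computed after WHERE

Fix: Group first, then use HAVING for the count condition

Corrected query:
SELECT name FROM products GROUP BY name HAVING COUNT(*) > 1

Result:
(no rows)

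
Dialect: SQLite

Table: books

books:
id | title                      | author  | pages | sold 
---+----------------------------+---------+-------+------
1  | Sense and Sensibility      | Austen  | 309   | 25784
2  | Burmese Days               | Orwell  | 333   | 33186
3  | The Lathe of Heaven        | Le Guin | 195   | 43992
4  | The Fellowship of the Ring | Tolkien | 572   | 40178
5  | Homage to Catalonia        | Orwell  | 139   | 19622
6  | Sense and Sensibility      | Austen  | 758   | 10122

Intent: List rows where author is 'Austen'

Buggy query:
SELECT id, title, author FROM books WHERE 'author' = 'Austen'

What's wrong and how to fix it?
Bug: Single quotes denote string literals in SQL; the column name is being compared as a constant string

Fix: Remove the quotes around the column name (or use double quotes for an identifier)

Corrected query:
SELECT id, title, author FROM books WHERE author = 'Austen'

Result:
id | title                 | author
---+-----------------------+-------
1  | Sense and Sensibility | Austen
6  | Sense and Sensibility | Austen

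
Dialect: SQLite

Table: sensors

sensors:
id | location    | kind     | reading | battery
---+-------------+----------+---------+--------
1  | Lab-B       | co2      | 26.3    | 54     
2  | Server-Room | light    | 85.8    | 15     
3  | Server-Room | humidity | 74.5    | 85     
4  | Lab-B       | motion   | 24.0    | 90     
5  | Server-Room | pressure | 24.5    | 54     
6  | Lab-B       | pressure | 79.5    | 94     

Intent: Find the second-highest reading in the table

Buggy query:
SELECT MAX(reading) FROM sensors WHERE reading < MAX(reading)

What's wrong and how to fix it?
Bug: The inner MAX is an aggregate inside WHERE, which is not allowed

Fix: Put the inner MAX in a scalar subquery

Corrected query:
SELECT MAX(reading) FROM sensors WHERE reading < (SELECT MAX(reading) FROM sensors)

Result:
MAX(reading)
------------
79.5        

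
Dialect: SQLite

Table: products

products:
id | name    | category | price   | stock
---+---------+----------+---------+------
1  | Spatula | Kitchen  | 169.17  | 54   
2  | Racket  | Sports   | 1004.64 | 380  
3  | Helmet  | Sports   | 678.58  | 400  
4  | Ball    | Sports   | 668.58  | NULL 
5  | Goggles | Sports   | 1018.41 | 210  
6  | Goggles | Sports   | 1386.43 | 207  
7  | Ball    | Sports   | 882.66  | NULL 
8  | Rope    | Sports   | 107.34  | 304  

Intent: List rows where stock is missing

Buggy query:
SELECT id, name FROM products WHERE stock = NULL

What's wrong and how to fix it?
Bug: Comparing to NULL with '=' never matches; NULL = NULL is unknown, not true

Fix: Use IS NULL to test for NULL

Corrected query:
SELECT id, name FROM products WHERE stock IS NULL

Result:
id | name
---+-----
4  | Ball
7  | Ball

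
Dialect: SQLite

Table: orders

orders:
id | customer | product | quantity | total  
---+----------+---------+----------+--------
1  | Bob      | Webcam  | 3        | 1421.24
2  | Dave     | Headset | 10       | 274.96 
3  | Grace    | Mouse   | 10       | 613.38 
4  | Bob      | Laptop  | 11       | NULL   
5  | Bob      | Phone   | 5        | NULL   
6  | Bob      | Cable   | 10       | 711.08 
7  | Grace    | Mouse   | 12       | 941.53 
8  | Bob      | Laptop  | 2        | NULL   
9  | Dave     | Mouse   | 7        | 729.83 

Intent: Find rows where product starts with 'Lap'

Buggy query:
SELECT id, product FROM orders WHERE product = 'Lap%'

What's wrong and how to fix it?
Bug: '=' compares the literal string including the % character; pattern matching needs LIKE

Fix: Replace '=' with LIKE so 'Lap%' is treated as a pattern

Corrected query:
SELECT id, product FROM orders WHERE product LIKE 'Lap%'

Result:
id | product
---+--------
4  | Laptop 
8  | Laptop 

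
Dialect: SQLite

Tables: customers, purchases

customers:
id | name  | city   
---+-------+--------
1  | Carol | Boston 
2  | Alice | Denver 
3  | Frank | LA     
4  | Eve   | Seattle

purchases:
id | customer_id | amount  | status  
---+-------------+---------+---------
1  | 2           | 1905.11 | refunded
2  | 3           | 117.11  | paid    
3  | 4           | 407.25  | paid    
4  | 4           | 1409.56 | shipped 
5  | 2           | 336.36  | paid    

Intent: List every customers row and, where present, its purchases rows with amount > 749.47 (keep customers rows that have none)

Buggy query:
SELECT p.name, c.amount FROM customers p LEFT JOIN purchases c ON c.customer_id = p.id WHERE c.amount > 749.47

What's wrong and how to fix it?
Bug: A WHERE condition on the right-hand table after LEFT JOIN drops unmatched parents

Fix: Move the right-table condition into the ON clause so unmatched parents are kept

Corrected query:
SELECT p.name, c.amount FROM customers p LEFT JOIN purchases c ON c.customer_id = p.id AND c.amount > 749.47

Result:
name  | amount 
------+--------
Carol | NULL   
Alice | 1905.11
Frank | NULL   
Eve   | 1409.56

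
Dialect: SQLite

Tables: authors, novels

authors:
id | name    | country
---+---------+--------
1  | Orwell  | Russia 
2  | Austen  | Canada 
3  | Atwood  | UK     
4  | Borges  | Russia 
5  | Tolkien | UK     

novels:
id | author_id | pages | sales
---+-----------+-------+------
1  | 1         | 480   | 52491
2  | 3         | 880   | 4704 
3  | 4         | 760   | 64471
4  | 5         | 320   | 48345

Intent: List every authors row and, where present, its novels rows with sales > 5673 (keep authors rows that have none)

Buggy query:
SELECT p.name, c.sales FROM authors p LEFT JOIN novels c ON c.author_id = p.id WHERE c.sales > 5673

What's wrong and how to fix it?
Bug: Filtering c.sales in WHERE discards the NULL rows produced by LEFT JOIN, turning it into an inner join

Fix: Move the right-table condition into the ON clause so unmatched parents are kept

Corrected query:
SELECT p.name, c.sales FROM authors p LEFT JOIN novels c ON c.author_id = p.id AND c.sales > 5673

Result:
name    | sales
--------+------
Orwell  | 52491
Austen  | NULL 
Atwood  | NULL 
Borges  | 64471
Tolkien | 48345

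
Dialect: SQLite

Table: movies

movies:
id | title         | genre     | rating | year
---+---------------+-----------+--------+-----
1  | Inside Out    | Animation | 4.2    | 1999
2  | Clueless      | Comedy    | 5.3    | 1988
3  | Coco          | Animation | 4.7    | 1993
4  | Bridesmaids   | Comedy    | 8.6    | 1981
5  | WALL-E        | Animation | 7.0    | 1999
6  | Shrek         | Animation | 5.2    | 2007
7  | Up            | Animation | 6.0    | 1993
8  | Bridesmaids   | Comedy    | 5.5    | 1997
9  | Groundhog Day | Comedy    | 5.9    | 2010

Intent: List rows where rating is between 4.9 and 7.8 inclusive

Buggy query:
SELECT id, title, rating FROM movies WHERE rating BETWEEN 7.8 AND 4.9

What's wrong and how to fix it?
Bug: The bounds are reversed; BETWEEN a AND b requires a <= b to match anything

Fix: Write BETWEEN 4.9 AND 7.8

Corrected query:
SELECT id, title, rating FROM movies WHERE rating BETWEEN 4.9 AND 7.8

Result:
id | title         | rating
---+---------------+-------
2  | Clueless      | 5.3   
5  | WALL-E        | 7     
6  | Shrek         | 5.2   
7  | Up            | 6     
8  | Bridesmaids   | 5.5   
9  | Groundhog Day | 5.9   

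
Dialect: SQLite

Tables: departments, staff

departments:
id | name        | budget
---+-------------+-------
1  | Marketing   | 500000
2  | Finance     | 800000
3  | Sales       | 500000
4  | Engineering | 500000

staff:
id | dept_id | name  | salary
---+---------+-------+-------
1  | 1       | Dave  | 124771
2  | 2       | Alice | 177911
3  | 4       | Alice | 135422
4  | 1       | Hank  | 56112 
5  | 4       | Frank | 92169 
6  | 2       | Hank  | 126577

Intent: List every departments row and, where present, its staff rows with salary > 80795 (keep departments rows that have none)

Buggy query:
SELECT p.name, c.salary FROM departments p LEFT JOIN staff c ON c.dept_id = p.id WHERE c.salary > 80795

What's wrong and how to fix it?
Bug: Filtering c.salary in WHERE discards the NULL rows produced by LEFT JOIN, turning it into an inner join

Fix: Put 'c.salary > 80795' in the JOIN's ON clause instead of WHERE

Corrected query:
SELECT p.name, c.salary FROM departments p LEFT JOIN staff c ON c.dept_id = p.id AND c.salary > 80795

Result:
name        | salary
------------+-------
Marketing   | 124771
Finance     | 126577
Finance     | 177911
Sales       | NULL  
Engineering | 92169 
Engineering | 135422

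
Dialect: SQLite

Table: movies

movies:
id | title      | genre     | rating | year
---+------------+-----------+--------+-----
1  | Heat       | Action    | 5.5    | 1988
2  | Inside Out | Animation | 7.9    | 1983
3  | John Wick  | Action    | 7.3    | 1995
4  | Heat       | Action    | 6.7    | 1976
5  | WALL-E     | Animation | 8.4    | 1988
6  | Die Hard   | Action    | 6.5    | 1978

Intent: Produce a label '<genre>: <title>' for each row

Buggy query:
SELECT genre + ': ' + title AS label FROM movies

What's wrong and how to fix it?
Bug: SQLite uses || for string concatenation; + coerces text to numbers (yielding 0)

Fix: Replace + with || to concatenate text

Corrected query:
SELECT genre || ': ' || title AS label FROM movies

Result:
label                
---------------------
Action: Heat         
Animation: Inside Out
Action: John Wick    
Action: Heat         
Animation: WALL-E    
Action: Die Hard     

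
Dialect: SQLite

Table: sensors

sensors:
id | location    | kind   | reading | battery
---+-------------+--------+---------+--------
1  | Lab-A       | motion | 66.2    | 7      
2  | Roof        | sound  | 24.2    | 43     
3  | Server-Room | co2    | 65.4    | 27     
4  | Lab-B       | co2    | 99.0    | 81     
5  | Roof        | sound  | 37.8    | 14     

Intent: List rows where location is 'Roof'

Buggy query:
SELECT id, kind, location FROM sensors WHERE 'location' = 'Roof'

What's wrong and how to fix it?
Bug: Single quotes denote string literals in SQL; the column name is being compared as a constant string

Fix: Reference the column as location without single quotes

Corrected query:
SELECT id, kind, location FROM sensors WHERE location = 'Roof'

Result:
id | kind  | location
---+-------+---------
2  | sound | Roof    
5  | sound | Roof    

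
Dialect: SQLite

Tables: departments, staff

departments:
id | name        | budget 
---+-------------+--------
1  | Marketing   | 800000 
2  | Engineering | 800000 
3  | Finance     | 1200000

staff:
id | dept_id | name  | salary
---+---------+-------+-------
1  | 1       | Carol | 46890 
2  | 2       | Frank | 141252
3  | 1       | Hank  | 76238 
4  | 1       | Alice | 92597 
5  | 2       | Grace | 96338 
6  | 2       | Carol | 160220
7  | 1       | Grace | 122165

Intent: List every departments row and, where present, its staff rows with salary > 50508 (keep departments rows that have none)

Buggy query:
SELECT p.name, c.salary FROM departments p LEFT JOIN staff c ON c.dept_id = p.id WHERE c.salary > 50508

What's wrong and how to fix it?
Bug: Filtering c.salary in WHERE discards the NULL rows produced by LEFT JOIN, turning it into an inner join

Fix: Move the right-table condition into the ON clause so unmatched parents are kept

Corrected query:
SELECT p.name, c.salary FROM departments p LEFT JOIN staff c ON c.dept_id = p.id AND c.salary > 50508

Result:
name        | salary
------------+-------
Marketing   | 76238 
Marketing   | 92597 
Marketing   | 122165
Engineering | 96338 
Engineering | 141252
Engineering | 160220
Finance     | NULL  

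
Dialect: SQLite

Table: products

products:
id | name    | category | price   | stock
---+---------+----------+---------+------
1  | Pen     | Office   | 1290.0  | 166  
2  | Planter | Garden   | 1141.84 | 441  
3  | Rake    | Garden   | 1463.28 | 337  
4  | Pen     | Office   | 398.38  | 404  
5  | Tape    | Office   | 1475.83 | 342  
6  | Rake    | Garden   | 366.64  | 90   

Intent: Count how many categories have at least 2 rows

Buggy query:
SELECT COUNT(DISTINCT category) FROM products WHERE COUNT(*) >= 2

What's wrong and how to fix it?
Bug: COUNT(*) cannot appear in WHERE; the per-group count doesn't exist yet

Fix: Group first with HAVING COUNT(*) >= 2, then COUNT the resulting groups

Corrected query:
SELECT COUNT(*) FROM (SELECT category FROM products GROUP BY category HAVING COUNT(*) >= 2)

Result:
COUNT(*)
--------
2       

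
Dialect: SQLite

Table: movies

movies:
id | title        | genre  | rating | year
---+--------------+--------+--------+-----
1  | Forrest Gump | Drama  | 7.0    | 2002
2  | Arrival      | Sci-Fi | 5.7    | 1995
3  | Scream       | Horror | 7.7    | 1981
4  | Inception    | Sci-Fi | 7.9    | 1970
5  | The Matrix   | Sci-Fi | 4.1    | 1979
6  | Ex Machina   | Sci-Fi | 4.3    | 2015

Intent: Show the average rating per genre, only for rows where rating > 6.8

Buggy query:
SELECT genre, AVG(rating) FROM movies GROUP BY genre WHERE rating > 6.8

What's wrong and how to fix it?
Bug: Row-level WHERE must come before GROUP BY in the clause order

Fix: Move the WHERE clause before GROUP BY

Corrected query:
SELECT genre, AVG(rating) FROM movies WHERE rating > 6.8 GROUP BY genre

Result:
genre  | AVG(rating)
-------+------------
Drama  | 7          
Horror | 7.7        
Sci-Fi | 7.9        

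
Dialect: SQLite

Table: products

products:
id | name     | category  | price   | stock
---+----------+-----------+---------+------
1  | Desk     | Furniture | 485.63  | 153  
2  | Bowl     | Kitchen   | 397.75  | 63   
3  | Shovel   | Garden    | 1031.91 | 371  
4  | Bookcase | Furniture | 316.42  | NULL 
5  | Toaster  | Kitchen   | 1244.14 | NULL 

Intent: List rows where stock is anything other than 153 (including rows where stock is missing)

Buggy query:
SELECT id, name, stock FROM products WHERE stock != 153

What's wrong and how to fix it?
Bug: 'stock != 153' is unknown when stock is NULL, so NULL rows are silently excluded

Fix: Handle NULL separately with IS NULL alongside the inequality

Corrected query:
SELECT id, name, stock FROM products WHERE stock != 153 OR stock IS NULL

Result:
id | name     | stock
---+----------+------
2  | Bowl     | 63   
3  | Shovel   | 371  
4  | Bookcase | NULL 
5  | Toaster  | NULL 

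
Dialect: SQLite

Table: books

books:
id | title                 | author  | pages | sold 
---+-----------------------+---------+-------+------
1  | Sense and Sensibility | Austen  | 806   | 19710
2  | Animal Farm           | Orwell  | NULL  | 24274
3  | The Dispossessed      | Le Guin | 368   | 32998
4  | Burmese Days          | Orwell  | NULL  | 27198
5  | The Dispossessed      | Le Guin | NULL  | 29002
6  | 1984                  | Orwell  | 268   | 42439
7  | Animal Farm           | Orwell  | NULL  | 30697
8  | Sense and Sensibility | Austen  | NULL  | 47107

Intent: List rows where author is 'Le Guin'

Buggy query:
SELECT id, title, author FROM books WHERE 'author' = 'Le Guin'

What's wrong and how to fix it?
Bug: 'author' in single quotes is a string literal, not the column; the comparison is literal-vs-literal and never true

Fix: Remove the quotes around the column name (or use double quotes for an identifier)

Corrected query:
SELECT id, title, author FROM books WHERE author = 'Le Guin'

Result:
id | title            | author 
---+------------------+--------
3  | The Dispossessed | Le Guin
5  | The Dispossessed | Le Guin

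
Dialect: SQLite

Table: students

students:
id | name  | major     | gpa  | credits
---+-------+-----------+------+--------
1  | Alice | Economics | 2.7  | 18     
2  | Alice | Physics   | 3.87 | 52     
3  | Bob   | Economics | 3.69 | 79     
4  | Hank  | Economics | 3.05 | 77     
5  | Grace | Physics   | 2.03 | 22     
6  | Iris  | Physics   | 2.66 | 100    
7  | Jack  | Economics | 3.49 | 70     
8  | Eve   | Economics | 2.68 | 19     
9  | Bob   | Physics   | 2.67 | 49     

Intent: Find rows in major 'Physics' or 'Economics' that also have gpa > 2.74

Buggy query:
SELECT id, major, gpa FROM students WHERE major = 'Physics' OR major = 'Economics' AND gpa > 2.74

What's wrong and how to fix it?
Bug: Without parentheses, AND is evaluated before OR, so the gpa filter only applies to the 'Economics' branch

Fix: Add parentheses around the OR so the AND applies to both alternatives

Corrected query:
SELECT id, major, gpa FROM students WHERE (major = 'Physics' OR major = 'Economics') AND gpa > 2.74

Result:
id | major     | gpa 
---+-----------+-----
2  | Physics   | 3.87
3  | Economics | 3.69
4  | Economics | 3.05
7  | Economics | 3.49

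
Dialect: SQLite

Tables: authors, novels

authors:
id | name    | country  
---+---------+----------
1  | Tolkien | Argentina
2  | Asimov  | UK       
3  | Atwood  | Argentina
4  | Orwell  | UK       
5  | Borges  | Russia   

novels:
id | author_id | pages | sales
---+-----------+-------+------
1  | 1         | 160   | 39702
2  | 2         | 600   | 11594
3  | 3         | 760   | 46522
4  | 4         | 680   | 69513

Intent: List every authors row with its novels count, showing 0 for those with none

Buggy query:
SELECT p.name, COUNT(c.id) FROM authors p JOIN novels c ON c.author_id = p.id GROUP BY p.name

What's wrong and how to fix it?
Bug: INNER JOIN drops authors rows that have no matching novels rows

Fix: Use LEFT JOIN so parents without children still appear (COUNT(c.id) gives 0)

Corrected query:
SELECT p.name, COUNT(c.id) FROM authors p LEFT JOIN novels c ON c.author_id = p.id GROUP BY p.name

Result:
name    | COUNT(c.id)
--------+------------
Asimov  | 1          
Atwood  | 1          
Borges  | 0          
Orwell  | 1          
Tolkien | 1          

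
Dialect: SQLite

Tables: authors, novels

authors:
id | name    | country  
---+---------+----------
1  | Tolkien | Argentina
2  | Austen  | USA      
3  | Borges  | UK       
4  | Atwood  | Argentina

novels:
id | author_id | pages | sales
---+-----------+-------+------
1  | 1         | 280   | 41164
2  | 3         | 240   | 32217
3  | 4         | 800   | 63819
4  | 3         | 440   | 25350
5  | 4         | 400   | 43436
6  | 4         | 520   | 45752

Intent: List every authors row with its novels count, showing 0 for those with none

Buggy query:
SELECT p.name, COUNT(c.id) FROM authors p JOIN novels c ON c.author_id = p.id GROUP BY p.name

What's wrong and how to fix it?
Bug: INNER JOIN drops authors rows that have no matching novels rows

Fix: Use LEFT JOIN so parents without children still appear (COUNT(c.id) gives 0)

Corrected query:
SELECT p.name, COUNT(c.id) FROM authors p LEFT JOIN novels c ON c.author_id = p.id GROUP BY p.name

Result:
name    | COUNT(c.id)
--------+------------
Atwood  | 3          
Austen  | 0          
Borges  | 2          
Tolkien | 1          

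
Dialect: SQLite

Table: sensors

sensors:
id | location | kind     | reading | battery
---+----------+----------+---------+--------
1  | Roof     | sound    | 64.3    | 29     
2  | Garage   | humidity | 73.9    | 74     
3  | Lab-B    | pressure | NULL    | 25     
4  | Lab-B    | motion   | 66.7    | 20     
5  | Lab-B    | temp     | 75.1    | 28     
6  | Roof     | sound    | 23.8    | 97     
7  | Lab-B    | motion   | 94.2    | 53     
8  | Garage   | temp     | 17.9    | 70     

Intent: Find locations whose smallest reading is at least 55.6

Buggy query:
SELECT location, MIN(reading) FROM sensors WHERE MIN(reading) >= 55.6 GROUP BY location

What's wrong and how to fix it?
Bug: MIN() in WHERE is a misuse of aggregate

Fix: Replace WHERE with HAVING after the GROUP BY

Corrected query:
SELECT location, MIN(reading) FROM sensors GROUP BY location HAVING MIN(reading) >= 55.6

Result:
location | MIN(reading)
---------+-------------
Lab-B    | 66.7        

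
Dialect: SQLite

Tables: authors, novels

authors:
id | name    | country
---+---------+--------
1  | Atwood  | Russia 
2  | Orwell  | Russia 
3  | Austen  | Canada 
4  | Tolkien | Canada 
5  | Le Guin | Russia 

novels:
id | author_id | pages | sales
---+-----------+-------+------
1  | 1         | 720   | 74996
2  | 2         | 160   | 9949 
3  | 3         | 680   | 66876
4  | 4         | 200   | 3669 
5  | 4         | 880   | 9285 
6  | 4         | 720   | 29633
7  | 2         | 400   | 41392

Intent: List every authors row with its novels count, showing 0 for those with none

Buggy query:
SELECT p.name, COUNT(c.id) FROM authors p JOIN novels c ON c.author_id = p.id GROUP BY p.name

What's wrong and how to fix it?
Bug: INNER JOIN drops authors rows that have no matching novels rows

Fix: Use LEFT JOIN so parents without children still appear (COUNT(c.id) gives 0)

Corrected query:
SELECT p.name, COUNT(c.id) FROM authors p LEFT JOIN novels c ON c.author_id = p.id GROUP BY p.name

Result:
name    | COUNT(c.id)
--------+------------
Atwood  | 1          
Austen  | 1          
Le Guin | 0          
Orwell  | 2          
Tolkien | 3          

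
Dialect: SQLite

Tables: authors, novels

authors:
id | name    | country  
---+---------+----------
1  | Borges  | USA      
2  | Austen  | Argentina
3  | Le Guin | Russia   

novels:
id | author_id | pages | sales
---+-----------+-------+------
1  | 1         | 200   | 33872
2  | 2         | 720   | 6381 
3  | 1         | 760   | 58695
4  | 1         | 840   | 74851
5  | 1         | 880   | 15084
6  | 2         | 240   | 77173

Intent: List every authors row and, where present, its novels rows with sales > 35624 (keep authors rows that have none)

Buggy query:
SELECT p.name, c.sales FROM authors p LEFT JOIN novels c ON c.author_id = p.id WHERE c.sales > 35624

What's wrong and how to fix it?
Bug: A WHERE condition on the right-hand table after LEFT JOIN drops unmatched parents

Fix: Move the right-table condition into the ON clause so unmatched parents are kept

Corrected query:
SELECT p.name, c.sales FROM authors p LEFT JOIN novels c ON c.author_id = p.id AND c.sales > 35624

Result:
name    | sales
--------+------
Borges  | 58695
Borges  | 74851
Austen  | 77173
Le Guin | NULL 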